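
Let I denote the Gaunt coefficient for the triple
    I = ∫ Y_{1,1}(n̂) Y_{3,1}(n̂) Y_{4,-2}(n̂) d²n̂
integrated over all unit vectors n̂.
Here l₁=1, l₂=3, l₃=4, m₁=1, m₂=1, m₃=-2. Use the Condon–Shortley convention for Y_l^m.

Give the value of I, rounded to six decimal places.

0.238414

Rules hold: Σm=0, L=8 even, 2≤4≤4.
N = 3·7·9 = 189
Δ = 0!·2!·6!/9! = 1/252
Racah Σ t=0..0: t=0:+1/36 = 1/36
⇒ 3j(1 3 4; 0 0 0)² = 4/63, sgn +1
Racah Σ t=0..0: t=0:+1/96 = 1/96
⇒ 3j(1 3 4; 1 1 -2)² = 5/84, sgn +1
4πI² = N·(3j₀)²·(3jₘ)² = 5/7
I = +1·√(0.714286/4π) = 0.23841361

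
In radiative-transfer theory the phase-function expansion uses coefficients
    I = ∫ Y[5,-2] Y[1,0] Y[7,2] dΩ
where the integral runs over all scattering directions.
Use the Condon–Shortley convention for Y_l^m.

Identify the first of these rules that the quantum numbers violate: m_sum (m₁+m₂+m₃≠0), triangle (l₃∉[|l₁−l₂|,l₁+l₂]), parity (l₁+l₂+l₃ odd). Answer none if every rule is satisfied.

triangle

azimuthal sum: -2 + 0 + 2 = 0  ✓
4 ≤ 7 ≤ 6 (triangle on l)  ✗
L = 5 + 1 + 7 = 13 (odd)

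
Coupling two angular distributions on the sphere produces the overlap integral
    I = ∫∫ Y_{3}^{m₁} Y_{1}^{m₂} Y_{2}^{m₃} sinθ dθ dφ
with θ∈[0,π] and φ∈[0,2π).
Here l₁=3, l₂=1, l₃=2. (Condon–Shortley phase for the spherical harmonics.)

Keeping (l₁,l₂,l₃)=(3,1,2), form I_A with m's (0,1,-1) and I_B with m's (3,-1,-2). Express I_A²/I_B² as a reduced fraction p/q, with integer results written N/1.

Shared (l₁,l₂,l₃)=(3,1,2): N and (l;000)² cancel in I_A²/I_B².
A: Δ = 2!·4!·0!/7! = 1/105; Racah Σ t=2..2: t=2:+1/12 = 1/12; ⇒ 3j(3 1 2; 0 1 -1)² = 1/35, sgn -1
B: Δ = 2!·4!·0!/7! = 1/105; Racah Σ t=0..0: t=0:+1/48 = 1/48; ⇒ 3j(3 1 2; 3 -1 -2)² = 1/7, sgn +1
I_A²/I_B² = (1/35)/(1/7) = 1/5

1/5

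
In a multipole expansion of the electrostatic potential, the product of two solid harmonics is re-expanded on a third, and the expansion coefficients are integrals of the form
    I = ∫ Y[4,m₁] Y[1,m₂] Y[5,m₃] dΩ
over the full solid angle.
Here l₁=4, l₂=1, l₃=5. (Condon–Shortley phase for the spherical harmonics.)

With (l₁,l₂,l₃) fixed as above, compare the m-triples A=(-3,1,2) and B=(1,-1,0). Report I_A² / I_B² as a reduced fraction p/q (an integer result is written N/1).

3/10

Shared (l₁,l₂,l₃)=(4,1,5): N and (l;000)² cancel in I_A²/I_B².
A: Δ = 0!·8!·2!/11! = 1/495; Racah Σ t=0..0: t=0:+1/10080 = 1/10080; ⇒ 3j(4 1 5; -3 1 2)² = 1/165, sgn -1
B: Δ = 0!·8!·2!/11! = 1/495; Racah Σ t=0..0: t=0:+1/1440 = 1/1440; ⇒ 3j(4 1 5; 1 -1 0)² = 2/99, sgn -1
I_A²/I_B² = (1/165)/(2/99) = 3/10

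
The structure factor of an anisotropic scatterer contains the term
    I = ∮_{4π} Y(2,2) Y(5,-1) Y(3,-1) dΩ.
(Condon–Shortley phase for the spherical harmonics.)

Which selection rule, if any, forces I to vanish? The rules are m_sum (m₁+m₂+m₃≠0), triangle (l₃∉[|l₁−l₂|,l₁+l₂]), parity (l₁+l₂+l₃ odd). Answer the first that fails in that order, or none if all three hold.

azimuthal sum: 2 − 1 − 1 = 0  ✓
3 ≤ 3 ≤ 7 (triangle on l)  ✓
L = 2 + 5 + 3 = 10 (even)  ✓

none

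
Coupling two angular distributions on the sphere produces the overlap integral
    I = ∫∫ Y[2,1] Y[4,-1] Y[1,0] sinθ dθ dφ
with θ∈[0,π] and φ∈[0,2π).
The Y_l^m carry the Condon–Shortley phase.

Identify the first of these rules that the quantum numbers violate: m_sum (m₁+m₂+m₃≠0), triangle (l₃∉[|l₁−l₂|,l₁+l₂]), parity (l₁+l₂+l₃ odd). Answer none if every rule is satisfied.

triangle

Σmᵢ = 0  ✓
l₃∈[|l₁−l₂|,l₁+l₂]=[2,6], have l₃=1  ✗
Σlᵢ = 7 ⇒ odd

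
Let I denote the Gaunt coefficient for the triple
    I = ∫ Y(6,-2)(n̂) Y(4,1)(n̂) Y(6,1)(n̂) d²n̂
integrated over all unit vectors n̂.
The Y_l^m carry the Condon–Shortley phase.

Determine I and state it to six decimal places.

Checks pass: Σm=0; 16 even; l₃=6∈[2,10].
(2·6+1)(2·4+1)(2·6+1) = 1521
Δ: 4! 8! 4! / 17! → 1/15315300
sum: t=0:+1/829440 t=1:−1/25920 t=2:+1/9216 t=3:−1/25920 t=4:+1/829440 = 7/207360
3j²(6 4 6; 0 0 0) = Δ·Π!·Σ² = 28/2431  (sign +1)
sum: t=1:−1/725760 t=2:+1/34560 t=3:−1/17280 t=4:+1/82944 = -53/2903040
3j²(6 4 6; -2 1 1) = Δ·Π!·Σ² = 2809/306306  (sign +1)
combine: 4πI² = 1521·28/2431·2809/306306 = 5618/34969
take √, sign +1: I = 0.11306920

0.113069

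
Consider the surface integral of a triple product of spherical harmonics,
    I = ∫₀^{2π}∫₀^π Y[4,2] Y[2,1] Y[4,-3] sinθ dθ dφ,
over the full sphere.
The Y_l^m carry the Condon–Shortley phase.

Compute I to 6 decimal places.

Rules hold: Σm=0, L=10 even, 2≤4≤6.
N = 9·5·9 = 405
Δ = 2!·6!·2!/11! = 1/13860
Racah Σ t=0..2: t=0:+1/192 t=1:−1/36 t=2:+1/192 = -5/288
⇒ 3j(4 2 4; 0 0 0)² = 20/693, sgn -1
Racah Σ t=1..2: t=1:−1/240 t=2:+1/1440 = -1/288
⇒ 3j(4 2 4; 2 1 -3)² = 5/132, sgn +1
4πI² = N·(3j₀)²·(3jₘ)² = 375/847
I = -1·√(0.442739/4π) = -0.18770204

-0.187702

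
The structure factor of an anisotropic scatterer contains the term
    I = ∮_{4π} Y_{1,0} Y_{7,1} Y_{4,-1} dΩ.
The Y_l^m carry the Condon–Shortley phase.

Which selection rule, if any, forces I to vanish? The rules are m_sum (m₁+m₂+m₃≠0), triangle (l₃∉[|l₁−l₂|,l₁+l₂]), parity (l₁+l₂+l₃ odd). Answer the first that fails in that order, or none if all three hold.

triangle

Σmᵢ = 0  ✓
l₃∈[|l₁−l₂|,l₁+l₂]=[6,8], have l₃=4  ✗
Σlᵢ = 12 ⇒ even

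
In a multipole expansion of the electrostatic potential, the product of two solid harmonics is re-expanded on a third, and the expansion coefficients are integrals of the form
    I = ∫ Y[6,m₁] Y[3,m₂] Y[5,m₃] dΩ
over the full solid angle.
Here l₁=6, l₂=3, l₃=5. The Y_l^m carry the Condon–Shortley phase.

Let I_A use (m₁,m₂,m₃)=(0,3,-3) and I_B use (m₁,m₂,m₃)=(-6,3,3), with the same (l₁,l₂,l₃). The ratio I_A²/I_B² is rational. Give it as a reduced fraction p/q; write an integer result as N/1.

28/33

Shared (l₁,l₂,l₃)=(6,3,5): N and (l;000)² cancel in I_A²/I_B².
A: Δ = 4!·8!·2!/15! = 1/675675; Racah Σ t=4..4: t=4:+1/69120 = 1/69120; ⇒ 3j(6 3 5; 0 3 -3)² = 4/429, sgn +1
B: Δ = 4!·8!·2!/15! = 1/675675; Racah Σ t=4..4: t=4:+1/1935360 = 1/1935360; ⇒ 3j(6 3 5; -6 3 3)² = 1/91, sgn +1
I_A²/I_B² = (4/429)/(1/91) = 28/33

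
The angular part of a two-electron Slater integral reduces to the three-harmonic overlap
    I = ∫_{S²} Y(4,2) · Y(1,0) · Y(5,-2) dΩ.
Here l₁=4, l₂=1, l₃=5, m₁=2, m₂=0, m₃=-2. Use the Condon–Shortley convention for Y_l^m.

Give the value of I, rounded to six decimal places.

Checks pass: Σm=0; 10 even; l₃=5∈[3,5].
(2·4+1)(2·1+1)(2·5+1) = 297
Δ: 0! 8! 2! / 11! → 1/495
sum: t=0:+1/576 = 1/576
3j²(4 1 5; 0 0 0) = Δ·Π!·Σ² = 5/99  (sign -1)
sum: t=0:+1/1440 = 1/1440
3j²(4 1 5; 2 0 -2) = Δ·Π!·Σ² = 7/165  (sign -1)
combine: 4πI² = 297·5/99·7/165 = 7/11
take √, sign +1: I = 0.22503380

0.225034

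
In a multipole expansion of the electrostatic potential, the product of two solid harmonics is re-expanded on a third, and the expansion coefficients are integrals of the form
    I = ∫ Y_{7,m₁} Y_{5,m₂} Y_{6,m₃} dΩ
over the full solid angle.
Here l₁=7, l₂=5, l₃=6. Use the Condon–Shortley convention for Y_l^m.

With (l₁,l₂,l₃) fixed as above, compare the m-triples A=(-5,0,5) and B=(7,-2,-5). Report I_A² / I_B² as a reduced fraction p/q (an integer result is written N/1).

30/637

Same 7,5,6: normalisation and zero-m 3j drop out of the ratio.
A: Δ: 6! 8! 4! / 19! → 1/174594420; sum: t=4:+1/11612160 t=5:−1/14515200 = 1/58060800; 3j²(7 5 6; -5 0 5) = Δ·Π!·Σ² = 55/58786  (sign -1)
B: Δ: 6! 8! 4! / 19! → 1/174594420; sum: t=0:+1/174182400 = 1/174182400; 3j²(7 5 6; 7 -2 -5) = Δ·Π!·Σ² = 77/3876  (sign -1)
I_A²/I_B² = (55/58786)/(77/3876) = 30/637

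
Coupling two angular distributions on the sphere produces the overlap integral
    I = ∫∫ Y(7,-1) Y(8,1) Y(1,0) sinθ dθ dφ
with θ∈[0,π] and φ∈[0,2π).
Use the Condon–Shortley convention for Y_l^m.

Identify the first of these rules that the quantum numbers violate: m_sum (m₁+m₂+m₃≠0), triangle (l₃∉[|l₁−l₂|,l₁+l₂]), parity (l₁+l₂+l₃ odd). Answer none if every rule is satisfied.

none

Σmᵢ = 0  ✓
l₃∈[|l₁−l₂|,l₁+l₂]=[1,15], have l₃=1  ✓
Σlᵢ = 16 ⇒ even  ✓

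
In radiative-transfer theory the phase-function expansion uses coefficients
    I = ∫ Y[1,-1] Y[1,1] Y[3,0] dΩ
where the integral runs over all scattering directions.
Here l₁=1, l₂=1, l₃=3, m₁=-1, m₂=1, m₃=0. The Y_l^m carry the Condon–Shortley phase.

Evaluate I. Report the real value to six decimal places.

0.000000

|1−1|≤3≤1+1 violated ⇒ I = 0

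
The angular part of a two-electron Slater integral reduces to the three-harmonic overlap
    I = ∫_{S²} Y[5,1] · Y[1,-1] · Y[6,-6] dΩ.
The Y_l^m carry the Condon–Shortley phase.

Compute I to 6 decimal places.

1 − 1 − 6 = -6 ≠ 0: azimuthal integral kills it; I = 0

0.000000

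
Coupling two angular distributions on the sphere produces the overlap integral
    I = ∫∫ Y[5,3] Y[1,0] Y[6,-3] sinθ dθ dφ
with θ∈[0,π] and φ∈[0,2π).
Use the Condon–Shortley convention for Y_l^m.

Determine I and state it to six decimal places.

Rules hold: Σm=0, L=12 even, 4≤6≤6.
N = 11·3·13 = 429
Δ = 0!·10!·2!/13! = 1/858
Racah Σ t=0..0: t=0:+1/14400 = 1/14400
⇒ 3j(5 1 6; 0 0 0)² = 6/143, sgn +1
Racah Σ t=0..0: t=0:+1/80640 = 1/80640
⇒ 3j(5 1 6; 3 0 -3)² = 9/286, sgn -1
4πI² = N·(3j₀)²·(3jₘ)² = 81/143
I = -1·√(0.566434/4π) = -0.21230956

-0.212310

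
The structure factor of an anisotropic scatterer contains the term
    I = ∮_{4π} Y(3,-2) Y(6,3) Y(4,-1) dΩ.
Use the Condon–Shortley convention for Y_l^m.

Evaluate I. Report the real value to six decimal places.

l₁+l₂+l₃=13 is odd: 3j(l;000)=0 ⇒ I=0

0.000000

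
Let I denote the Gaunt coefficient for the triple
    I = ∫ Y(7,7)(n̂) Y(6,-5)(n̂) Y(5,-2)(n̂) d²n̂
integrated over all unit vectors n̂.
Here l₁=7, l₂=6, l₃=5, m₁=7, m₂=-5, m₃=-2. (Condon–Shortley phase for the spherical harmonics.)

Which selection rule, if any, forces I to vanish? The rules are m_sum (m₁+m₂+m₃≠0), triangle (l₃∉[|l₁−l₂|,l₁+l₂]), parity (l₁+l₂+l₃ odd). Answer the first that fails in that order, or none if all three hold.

azimuthal sum: 7 − 5 − 2 = 0  ✓
1 ≤ 5 ≤ 13 (triangle on l)  ✓
L = 7 + 6 + 5 = 18 (even)  ✓

none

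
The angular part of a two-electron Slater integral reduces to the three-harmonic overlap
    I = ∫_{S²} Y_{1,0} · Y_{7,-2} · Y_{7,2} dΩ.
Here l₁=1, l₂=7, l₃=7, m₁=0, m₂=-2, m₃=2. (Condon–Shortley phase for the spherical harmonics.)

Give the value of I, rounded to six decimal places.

0.000000

Σlᵢ=15 odd — θ-integrand is odd under cosθ→−cosθ; I=0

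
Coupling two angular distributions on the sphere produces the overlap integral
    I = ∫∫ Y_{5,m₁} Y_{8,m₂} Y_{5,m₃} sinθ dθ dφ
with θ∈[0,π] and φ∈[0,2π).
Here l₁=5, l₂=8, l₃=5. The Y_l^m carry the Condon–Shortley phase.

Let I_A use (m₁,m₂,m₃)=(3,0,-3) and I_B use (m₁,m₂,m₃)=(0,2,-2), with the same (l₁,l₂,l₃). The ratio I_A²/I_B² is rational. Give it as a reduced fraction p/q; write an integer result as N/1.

l's match ⇒ only the (l;m) 3-j factors differ between A and B.
A: triangle coeff Δ(5,8,5) = 1/37413090; Σ_t [0,2]: t=0:+1/3251404800 t=1:−1/25401600 t=2:+1/4147200 = 73/361267200; (3j)²=5329/461890 [(5 8 5; 3 0 -3)], sign=+1
B: triangle coeff Δ(5,8,5) = 1/37413090; Σ_t [3,5]: t=3:−1/7257600 t=4:+1/829440 t=5:−1/1036800 = 1/9676800; (3j)²=15/46189 [(5 8 5; 0 2 -2)], sign=-1
I_A²/I_B² = (5329/461890)/(15/46189) = 5329/150

5329/150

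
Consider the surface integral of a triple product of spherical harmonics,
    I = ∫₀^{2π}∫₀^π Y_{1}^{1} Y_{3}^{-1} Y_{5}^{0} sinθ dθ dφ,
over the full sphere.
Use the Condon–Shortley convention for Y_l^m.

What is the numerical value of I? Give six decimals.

0.000000

l₃=5 ∉ [2,4] — triangle fails ⇒ I = 0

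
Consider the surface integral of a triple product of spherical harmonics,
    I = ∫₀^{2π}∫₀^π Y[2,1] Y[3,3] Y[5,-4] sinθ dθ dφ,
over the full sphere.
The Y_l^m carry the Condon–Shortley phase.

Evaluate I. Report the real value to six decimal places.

m-sum 0 ✓  L=10 even ✓  1≤5≤5 ✓
Π(2lᵢ+1) = 5×7×11 = 385
triangle coeff Δ(2,3,5) = 1/2310
Σ_t [0,0]: t=0:+1/144 = 1/144
(3j)²=10/231 [(2 3 5; 0 0 0)], sign=-1
Σ_t [0,0]: t=0:+1/4320 = 1/4320
(3j)²=2/55 [(2 3 5; 1 3 -4)], sign=-1
⇒ 4πI² = 20/33
I = (+1)√(20/33/(4π)) = 0.21961050

0.219610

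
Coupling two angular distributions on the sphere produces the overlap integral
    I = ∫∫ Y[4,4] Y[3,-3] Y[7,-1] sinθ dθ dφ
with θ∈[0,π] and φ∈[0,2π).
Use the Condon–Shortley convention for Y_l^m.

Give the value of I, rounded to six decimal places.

Rules hold: Σm=0, L=14 even, 1≤7≤7.
N = 9·7·15 = 945
Δ = 0!·8!·6!/15! = 1/45045
Racah Σ t=0..0: t=0:+1/20736 = 1/20736
⇒ 3j(4 3 7; 0 0 0)² = 35/1287, sgn -1
Racah Σ t=0..0: t=0:+1/29030400 = 1/29030400
⇒ 3j(4 3 7; 4 -3 -1)² = 1/45045, sgn +1
4πI² = N·(3j₀)²·(3jₘ)² = 35/61347
I = -1·√(0.000570525/4π) = -0.00673802

-0.006738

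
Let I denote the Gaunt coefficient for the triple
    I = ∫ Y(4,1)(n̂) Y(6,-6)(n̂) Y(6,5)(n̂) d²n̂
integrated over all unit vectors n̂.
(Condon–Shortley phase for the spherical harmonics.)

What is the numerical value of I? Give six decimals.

-0.192803

Rules hold: Σm=0, L=16 even, 2≤6≤10.
N = 9·13·13 = 1521
Δ = 4!·4!·8!/17! = 1/15315300
Racah Σ t=0..4: t=0:+1/829440 t=1:−1/25920 t=2:+1/9216 t=3:−1/25920 t=4:+1/829440 = 7/207360
⇒ 3j(4 6 6; 0 0 0)² = 28/2431, sgn +1
Racah Σ t=0..0: t=0:+1/5806080 = 1/5806080
⇒ 3j(4 6 6; 1 -6 5)² = 165/6188, sgn -1
4πI² = N·(3j₀)²·(3jₘ)² = 135/289
I = -1·√(0.467128/4π) = -0.19280266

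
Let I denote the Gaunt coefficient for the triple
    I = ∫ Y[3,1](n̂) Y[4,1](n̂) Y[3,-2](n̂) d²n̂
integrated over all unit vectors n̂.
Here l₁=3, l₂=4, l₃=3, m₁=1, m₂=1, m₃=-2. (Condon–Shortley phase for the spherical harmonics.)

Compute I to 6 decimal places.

0.145070

m-sum 0 ✓  L=10 even ✓  1≤3≤7 ✓
Π(2lᵢ+1) = 7×9×7 = 441
triangle coeff Δ(3,4,3) = 1/34650
Σ_t [1,3]: t=1:−1/72 t=2:+1/16 t=3:−1/72 = 5/144
(3j)²=2/77 [(3 4 3; 0 0 0)], sign=-1
Σ_t [1,2]: t=1:−1/144 t=2:+1/48 = 1/72
(3j)²=16/693 [(3 4 3; 1 1 -2)], sign=-1
⇒ 4πI² = 32/121
I = (+1)√(32/121/(4π)) = 0.14506992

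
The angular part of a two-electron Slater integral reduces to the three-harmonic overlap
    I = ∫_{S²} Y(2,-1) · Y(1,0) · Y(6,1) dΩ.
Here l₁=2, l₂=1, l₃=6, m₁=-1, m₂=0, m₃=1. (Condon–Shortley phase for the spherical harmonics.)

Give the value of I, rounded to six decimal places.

l₃=6 ∉ [1,3] — triangle fails ⇒ I = 0

0.000000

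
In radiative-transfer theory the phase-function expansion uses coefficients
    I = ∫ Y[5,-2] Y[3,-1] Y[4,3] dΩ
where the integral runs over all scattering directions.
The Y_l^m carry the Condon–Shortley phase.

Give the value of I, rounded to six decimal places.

-0.171363

Checks pass: Σm=0; 12 even; l₃=4∈[2,8].
(2·5+1)(2·3+1)(2·4+1) = 693
Δ: 4! 6! 2! / 13! → 1/180180
sum: t=1:−1/576 t=2:+1/144 t=3:−1/576 = 1/288
3j²(5 3 4; 0 0 0) = Δ·Π!·Σ² = 20/1001  (sign +1)
sum: t=1:−1/4320 t=2:+1/960 = 7/8640
3j²(5 3 4; -2 -1 3) = Δ·Π!·Σ² = 343/12870  (sign -1)
combine: 4πI² = 693·20/1001·343/12870 = 686/1859
take √, sign -1: I = -0.17136315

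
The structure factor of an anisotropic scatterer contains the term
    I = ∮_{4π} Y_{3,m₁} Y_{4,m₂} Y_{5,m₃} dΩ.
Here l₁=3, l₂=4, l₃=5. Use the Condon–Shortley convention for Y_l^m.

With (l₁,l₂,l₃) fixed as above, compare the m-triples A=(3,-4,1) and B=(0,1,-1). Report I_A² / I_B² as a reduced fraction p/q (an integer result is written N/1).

Same 3,4,5: normalisation and zero-m 3j drop out of the ratio.
A: Δ: 2! 4! 6! / 13! → 1/180180; sum: t=0:+1/34560 = 1/34560; 3j²(3 4 5; 3 -4 1) = Δ·Π!·Σ² = 1/429  (sign +1)
B: Δ: 2! 4! 6! / 13! → 1/180180; sum: t=0:+1/1440 t=1:−1/192 t=2:+1/432 = -19/8640; 3j²(3 4 5; 0 1 -1) = Δ·Π!·Σ² = 361/30030  (sign -1)
I_A²/I_B² = (1/429)/(361/30030) = 70/361

70/361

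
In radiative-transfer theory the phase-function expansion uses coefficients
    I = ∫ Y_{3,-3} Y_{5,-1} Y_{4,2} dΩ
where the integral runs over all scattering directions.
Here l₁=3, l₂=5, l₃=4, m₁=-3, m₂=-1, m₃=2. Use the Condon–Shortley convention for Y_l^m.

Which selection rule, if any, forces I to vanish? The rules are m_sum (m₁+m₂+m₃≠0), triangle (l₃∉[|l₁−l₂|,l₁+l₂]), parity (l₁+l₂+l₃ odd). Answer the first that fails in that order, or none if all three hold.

azimuthal sum: -3 − 1 + 2 = -2  ✗
2 ≤ 4 ≤ 8 (triangle on l)
L = 3 + 5 + 4 = 12 (even)

m_sum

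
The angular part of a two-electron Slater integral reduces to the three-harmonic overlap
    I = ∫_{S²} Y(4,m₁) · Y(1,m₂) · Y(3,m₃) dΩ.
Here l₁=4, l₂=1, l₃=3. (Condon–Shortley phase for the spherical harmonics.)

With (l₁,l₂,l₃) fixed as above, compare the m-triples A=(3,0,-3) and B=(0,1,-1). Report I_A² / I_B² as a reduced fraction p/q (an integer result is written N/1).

7/6

Shared (l₁,l₂,l₃)=(4,1,3): N and (l;000)² cancel in I_A²/I_B².
A: Δ = 2!·6!·0!/9! = 1/252; Racah Σ t=1..1: t=1:−1/720 = -1/720; ⇒ 3j(4 1 3; 3 0 -3)² = 1/36, sgn -1
B: Δ = 2!·6!·0!/9! = 1/252; Racah Σ t=2..2: t=2:+1/96 = 1/96; ⇒ 3j(4 1 3; 0 1 -1)² = 1/42, sgn +1
I_A²/I_B² = (1/36)/(1/42) = 7/6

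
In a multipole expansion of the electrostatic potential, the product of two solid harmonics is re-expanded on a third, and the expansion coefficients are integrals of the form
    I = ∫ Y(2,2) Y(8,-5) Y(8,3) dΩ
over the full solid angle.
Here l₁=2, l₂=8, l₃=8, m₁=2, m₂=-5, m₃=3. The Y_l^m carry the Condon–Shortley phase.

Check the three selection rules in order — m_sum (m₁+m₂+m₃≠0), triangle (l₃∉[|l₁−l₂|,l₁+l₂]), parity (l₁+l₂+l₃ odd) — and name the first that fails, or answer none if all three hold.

none

azimuthal sum: 2 − 5 + 3 = 0  ✓
6 ≤ 8 ≤ 10 (triangle on l)  ✓
L = 2 + 8 + 8 = 18 (even)  ✓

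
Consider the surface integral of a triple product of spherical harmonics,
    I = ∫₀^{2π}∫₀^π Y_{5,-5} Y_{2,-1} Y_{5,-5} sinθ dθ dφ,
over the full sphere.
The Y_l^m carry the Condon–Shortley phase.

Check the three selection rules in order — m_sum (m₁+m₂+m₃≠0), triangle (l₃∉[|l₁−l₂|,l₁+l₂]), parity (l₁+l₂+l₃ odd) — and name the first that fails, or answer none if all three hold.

m_sum

m₁+m₂+m₃ = -5 − 1 − 5 = -11  ✗
triangle: |5−2|=3 ≤ l₃=5 ≤ 5+2=7
parity: l₁+l₂+l₃ = 12 is even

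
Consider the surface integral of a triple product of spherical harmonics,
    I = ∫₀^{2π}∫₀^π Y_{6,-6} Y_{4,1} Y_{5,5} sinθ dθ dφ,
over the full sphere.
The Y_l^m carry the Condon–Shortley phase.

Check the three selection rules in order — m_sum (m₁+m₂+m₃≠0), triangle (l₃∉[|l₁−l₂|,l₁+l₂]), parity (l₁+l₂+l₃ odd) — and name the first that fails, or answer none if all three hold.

Σmᵢ = 0  ✓
l₃∈[|l₁−l₂|,l₁+l₂]=[2,10], have l₃=5  ✓
Σlᵢ = 15 ⇒ odd  ✗

parity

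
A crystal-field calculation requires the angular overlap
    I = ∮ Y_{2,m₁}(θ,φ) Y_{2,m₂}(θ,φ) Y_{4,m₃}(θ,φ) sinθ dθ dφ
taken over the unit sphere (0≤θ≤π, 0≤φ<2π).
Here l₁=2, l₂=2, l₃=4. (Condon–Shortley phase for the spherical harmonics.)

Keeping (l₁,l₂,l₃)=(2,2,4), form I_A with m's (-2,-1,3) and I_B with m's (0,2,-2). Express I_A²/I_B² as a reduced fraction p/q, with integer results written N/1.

7/3

Shared (l₁,l₂,l₃)=(2,2,4): N and (l;000)² cancel in I_A²/I_B².
A: Δ = 0!·4!·4!/9! = 1/630; Racah Σ t=0..0: t=0:+1/144 = 1/144; ⇒ 3j(2 2 4; -2 -1 3)² = 1/18, sgn -1
B: Δ = 0!·4!·4!/9! = 1/630; Racah Σ t=0..0: t=0:+1/96 = 1/96; ⇒ 3j(2 2 4; 0 2 -2)² = 1/42, sgn +1
I_A²/I_B² = (1/18)/(1/42) = 7/3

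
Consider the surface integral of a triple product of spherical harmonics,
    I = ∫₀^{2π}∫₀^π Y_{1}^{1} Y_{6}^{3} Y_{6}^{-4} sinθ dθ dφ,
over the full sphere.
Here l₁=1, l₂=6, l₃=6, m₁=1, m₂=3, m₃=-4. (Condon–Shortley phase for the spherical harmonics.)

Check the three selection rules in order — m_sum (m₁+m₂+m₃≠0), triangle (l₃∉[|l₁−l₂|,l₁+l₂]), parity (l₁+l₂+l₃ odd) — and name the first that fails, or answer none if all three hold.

parity

azimuthal sum: 1 + 3 − 4 = 0  ✓
5 ≤ 6 ≤ 7 (triangle on l)  ✓
L = 1 + 6 + 6 = 13 (odd)  ✗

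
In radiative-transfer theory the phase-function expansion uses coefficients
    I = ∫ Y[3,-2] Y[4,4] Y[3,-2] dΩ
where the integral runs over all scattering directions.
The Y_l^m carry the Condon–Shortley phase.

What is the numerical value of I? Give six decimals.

0.214561

m-sum 0 ✓  L=10 even ✓  1≤3≤7 ✓
Π(2lᵢ+1) = 7×9×7 = 441
triangle coeff Δ(3,4,3) = 1/34650
Σ_t [1,3]: t=1:−1/72 t=2:+1/16 t=3:−1/72 = 5/144
(3j)²=2/77 [(3 4 3; 0 0 0)], sign=-1
Σ_t [4,4]: t=4:+1/576 = 1/576
(3j)²=5/99 [(3 4 3; -2 4 -2)], sign=-1
⇒ 4πI² = 70/121
I = (+1)√(70/121/(4π)) = 0.21456131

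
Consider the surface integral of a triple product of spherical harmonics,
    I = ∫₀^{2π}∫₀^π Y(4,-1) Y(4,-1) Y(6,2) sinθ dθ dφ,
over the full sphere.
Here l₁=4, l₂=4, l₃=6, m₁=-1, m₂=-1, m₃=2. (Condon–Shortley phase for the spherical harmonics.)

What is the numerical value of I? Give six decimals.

Checks pass: Σm=0; 14 even; l₃=6∈[0,8].
(2·4+1)(2·4+1)(2·6+1) = 1053
Δ: 2! 6! 6! / 15! → 1/1261260
sum: t=0:+1/4608 t=1:−1/1296 t=2:+1/4608 = -7/20736
3j²(4 4 6; 0 0 0) = Δ·Π!·Σ² = 20/1287  (sign -1)
sum: t=0:+1/8640 t=1:−1/2304 t=2:+1/8640 = -7/34560
3j²(4 4 6; -1 -1 2) = Δ·Π!·Σ² = 7/429  (sign -1)
combine: 4πI² = 1053·20/1287·7/429 = 420/1573
take √, sign +1: I = 0.14576570

0.145766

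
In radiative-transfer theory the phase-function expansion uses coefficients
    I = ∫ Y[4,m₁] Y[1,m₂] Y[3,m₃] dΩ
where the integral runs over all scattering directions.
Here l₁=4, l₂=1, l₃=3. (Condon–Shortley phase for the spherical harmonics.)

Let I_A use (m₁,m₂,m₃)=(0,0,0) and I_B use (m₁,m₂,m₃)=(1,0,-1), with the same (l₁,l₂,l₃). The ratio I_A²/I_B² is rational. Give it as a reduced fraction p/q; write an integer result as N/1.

l's match ⇒ only the (l;m) 3-j factors differ between A and B.
A: triangle coeff Δ(4,1,3) = 1/252; Σ_t [1,1]: t=1:−1/36 = -1/36; (3j)²=4/63 [(4 1 3; 0 0 0)], sign=+1
B: triangle coeff Δ(4,1,3) = 1/252; Σ_t [1,1]: t=1:−1/48 = -1/48; (3j)²=5/84 [(4 1 3; 1 0 -1)], sign=-1
I_A²/I_B² = (4/63)/(5/84) = 16/15

16/15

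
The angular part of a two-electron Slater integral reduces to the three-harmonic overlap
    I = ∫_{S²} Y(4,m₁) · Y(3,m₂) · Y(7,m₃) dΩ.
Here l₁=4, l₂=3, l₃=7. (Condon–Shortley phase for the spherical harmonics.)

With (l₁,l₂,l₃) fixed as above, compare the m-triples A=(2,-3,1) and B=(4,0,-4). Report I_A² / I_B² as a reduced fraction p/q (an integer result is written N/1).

Shared (l₁,l₂,l₃)=(4,3,7): N and (l;000)² cancel in I_A²/I_B².
A: Δ = 0!·8!·6!/15! = 1/45045; Racah Σ t=0..0: t=0:+1/1036800 = 1/1036800; ⇒ 3j(4 3 7; 2 -3 1)² = 4/6435, sgn +1
B: Δ = 0!·8!·6!/15! = 1/45045; Racah Σ t=0..0: t=0:+1/1451520 = 1/1451520; ⇒ 3j(4 3 7; 4 0 -4)² = 1/273, sgn -1
I_A²/I_B² = (4/6435)/(1/273) = 28/165

28/165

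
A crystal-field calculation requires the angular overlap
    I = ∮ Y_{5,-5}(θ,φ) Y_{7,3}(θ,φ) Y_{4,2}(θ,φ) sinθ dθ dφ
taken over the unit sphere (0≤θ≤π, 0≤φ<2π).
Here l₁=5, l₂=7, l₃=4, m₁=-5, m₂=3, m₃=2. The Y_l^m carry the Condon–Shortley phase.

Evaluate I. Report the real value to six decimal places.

Checks pass: Σm=0; 16 even; l₃=4∈[2,12].
(2·5+1)(2·7+1)(2·4+1) = 1485
Δ: 8! 2! 6! / 17! → 1/6126120
sum: t=3:−1/69120 t=4:+1/20736 t=5:−1/69120 = 1/51840
3j²(5 7 4; 0 0 0) = Δ·Π!·Σ² = 280/21879  (sign +1)
sum: t=8:+1/3870720 = 1/3870720
3j²(5 7 4; -5 3 2) = Δ·Π!·Σ² = 675/136136  (sign +1)
combine: 4πI² = 1485·280/21879·675/136136 = 50625/537251
take √, sign +1: I = 0.08659423

0.086594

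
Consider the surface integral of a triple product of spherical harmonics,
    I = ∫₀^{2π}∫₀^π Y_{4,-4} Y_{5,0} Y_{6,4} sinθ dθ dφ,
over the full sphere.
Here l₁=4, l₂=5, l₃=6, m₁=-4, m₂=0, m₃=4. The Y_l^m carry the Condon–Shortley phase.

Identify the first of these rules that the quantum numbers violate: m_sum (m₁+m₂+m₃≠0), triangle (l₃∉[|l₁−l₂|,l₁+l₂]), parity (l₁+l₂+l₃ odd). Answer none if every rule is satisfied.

parity

m₁+m₂+m₃ = -4 + 0 + 4 = 0  ✓
triangle: |4−5|=1 ≤ l₃=6 ≤ 4+5=9  ✓
parity: l₁+l₂+l₃ = 15 is odd  ✗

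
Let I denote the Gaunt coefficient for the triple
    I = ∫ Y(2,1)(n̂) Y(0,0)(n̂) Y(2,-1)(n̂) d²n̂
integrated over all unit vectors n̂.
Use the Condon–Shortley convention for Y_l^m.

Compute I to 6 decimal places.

Rules hold: Σm=0, L=4 even, 2≤2≤2.
N = 5·1·5 = 25
Δ = 0!·4!·0!/5! = 1/5
Racah Σ t=0..0: t=0:+1/4 = 1/4
⇒ 3j(2 0 2; 0 0 0)² = 1/5, sgn +1
Racah Σ t=0..0: t=0:+1/6 = 1/6
⇒ 3j(2 0 2; 1 0 -1)² = 1/5, sgn -1
4πI² = N·(3j₀)²·(3jₘ)² = 1/1
I = -1·√(1/4π) = -0.28209479

-0.282095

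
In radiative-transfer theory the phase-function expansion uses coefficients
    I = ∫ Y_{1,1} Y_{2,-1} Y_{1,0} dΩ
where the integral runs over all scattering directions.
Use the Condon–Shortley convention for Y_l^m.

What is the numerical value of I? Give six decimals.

-0.218510

m-sum 0 ✓  L=4 even ✓  1≤1≤3 ✓
Π(2lᵢ+1) = 3×5×3 = 45
triangle coeff Δ(1,2,1) = 1/30
Σ_t [1,1]: t=1:−1/1 = -1/1
(3j)²=2/15 [(1 2 1; 0 0 0)], sign=+1
Σ_t [0,0]: t=0:+1/2 = 1/2
(3j)²=1/10 [(1 2 1; 1 -1 0)], sign=-1
⇒ 4πI² = 3/5
I = (-1)√(3/5/(4π)) = -0.21850969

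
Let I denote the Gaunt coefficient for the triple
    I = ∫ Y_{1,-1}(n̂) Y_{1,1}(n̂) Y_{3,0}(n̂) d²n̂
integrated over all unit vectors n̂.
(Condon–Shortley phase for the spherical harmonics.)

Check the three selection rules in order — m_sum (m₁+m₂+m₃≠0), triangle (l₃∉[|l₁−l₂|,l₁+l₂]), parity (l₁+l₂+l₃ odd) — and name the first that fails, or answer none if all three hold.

Σmᵢ = 0  ✓
l₃∈[|l₁−l₂|,l₁+l₂]=[0,2], have l₃=3  ✗
Σlᵢ = 5 ⇒ odd

triangle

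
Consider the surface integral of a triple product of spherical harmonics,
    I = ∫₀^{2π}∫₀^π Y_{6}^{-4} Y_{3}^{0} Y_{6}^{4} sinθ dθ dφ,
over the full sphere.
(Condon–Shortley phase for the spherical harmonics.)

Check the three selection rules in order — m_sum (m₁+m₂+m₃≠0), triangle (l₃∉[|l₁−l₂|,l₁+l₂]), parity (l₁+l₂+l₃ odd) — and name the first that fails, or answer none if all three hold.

azimuthal sum: -4 + 0 + 4 = 0  ✓
3 ≤ 6 ≤ 9 (triangle on l)  ✓
L = 6 + 3 + 6 = 15 (odd)  ✗

parity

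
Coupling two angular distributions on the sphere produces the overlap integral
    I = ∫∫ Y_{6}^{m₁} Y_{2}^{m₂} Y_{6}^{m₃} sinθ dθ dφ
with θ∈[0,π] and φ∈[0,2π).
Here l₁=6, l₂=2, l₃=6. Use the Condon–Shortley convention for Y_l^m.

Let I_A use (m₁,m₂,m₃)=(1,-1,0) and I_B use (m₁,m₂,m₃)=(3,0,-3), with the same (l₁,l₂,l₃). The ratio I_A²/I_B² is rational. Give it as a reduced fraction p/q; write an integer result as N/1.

7/25

Same 6,2,6: normalisation and zero-m 3j drop out of the ratio.
A: Δ: 2! 10! 2! / 15! → 1/90090; sum: t=0:+1/28800 t=1:−1/34560 = 1/172800; 3j²(6 2 6; 1 -1 0) = Δ·Π!·Σ² = 1/1430  (sign +1)
B: Δ: 2! 10! 2! / 15! → 1/90090; sum: t=0:+1/120960 t=1:−1/80640 t=2:+1/1451520 = -1/290304; 3j²(6 2 6; 3 0 -3) = Δ·Π!·Σ² = 5/2002  (sign +1)
I_A²/I_B² = (1/1430)/(5/2002) = 7/25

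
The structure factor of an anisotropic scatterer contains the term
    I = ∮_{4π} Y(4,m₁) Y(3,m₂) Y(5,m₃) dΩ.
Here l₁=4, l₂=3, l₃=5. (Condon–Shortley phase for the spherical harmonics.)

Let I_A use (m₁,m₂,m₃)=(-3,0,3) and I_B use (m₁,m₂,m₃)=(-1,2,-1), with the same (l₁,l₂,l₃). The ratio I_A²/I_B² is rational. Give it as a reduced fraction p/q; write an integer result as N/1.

1764/3125

l's match ⇒ only the (l;m) 3-j factors differ between A and B.
A: triangle coeff Δ(4,3,5) = 1/180180; Σ_t [1,2]: t=1:−1/2880 t=2:+1/1440 = 1/2880; (3j)²=7/715 [(4 3 5; -3 0 3)], sign=+1
B: triangle coeff Δ(4,3,5) = 1/180180; Σ_t [1,2]: t=1:−1/1152 t=2:+1/432 = 5/3456; (3j)²=625/36036 [(4 3 5; -1 2 -1)], sign=+1
I_A²/I_B² = (7/715)/(625/36036) = 1764/3125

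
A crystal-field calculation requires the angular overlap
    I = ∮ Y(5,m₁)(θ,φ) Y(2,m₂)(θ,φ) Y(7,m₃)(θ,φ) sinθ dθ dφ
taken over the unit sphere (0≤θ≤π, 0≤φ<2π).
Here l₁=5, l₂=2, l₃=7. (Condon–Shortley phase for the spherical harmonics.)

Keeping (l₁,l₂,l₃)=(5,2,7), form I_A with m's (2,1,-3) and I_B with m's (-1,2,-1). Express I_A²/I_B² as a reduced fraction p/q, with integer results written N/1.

48/7

Shared (l₁,l₂,l₃)=(5,2,7): N and (l;000)² cancel in I_A²/I_B².
A: Δ = 0!·10!·4!/15! = 1/15015; Racah Σ t=0..0: t=0:+1/181440 = 1/181440; ⇒ 3j(5 2 7; 2 1 -3)² = 32/1001, sgn +1
B: Δ = 0!·10!·4!/15! = 1/15015; Racah Σ t=0..0: t=0:+1/414720 = 1/414720; ⇒ 3j(5 2 7; -1 2 -1)² = 2/429, sgn +1
I_A²/I_B² = (32/1001)/(2/429) = 48/7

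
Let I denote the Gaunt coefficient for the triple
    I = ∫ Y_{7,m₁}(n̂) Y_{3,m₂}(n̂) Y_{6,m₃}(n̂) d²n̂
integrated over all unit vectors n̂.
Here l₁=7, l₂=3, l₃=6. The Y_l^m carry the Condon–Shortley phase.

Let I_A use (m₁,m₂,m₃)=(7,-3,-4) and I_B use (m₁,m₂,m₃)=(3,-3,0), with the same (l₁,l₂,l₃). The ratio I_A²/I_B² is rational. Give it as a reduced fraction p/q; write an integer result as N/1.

143/450

l's match ⇒ only the (l;m) 3-j factors differ between A and B.
A: triangle coeff Δ(7,3,6) = 1/2042040; Σ_t [0,0]: t=0:+1/174182400 = 1/174182400; (3j)²=1/136 [(7 3 6; 7 -3 -4)], sign=+1
B: triangle coeff Δ(7,3,6) = 1/2042040; Σ_t [0,0]: t=0:+1/829440 = 1/829440; (3j)²=225/9724 [(7 3 6; 3 -3 0)], sign=+1
I_A²/I_B² = (1/136)/(225/9724) = 143/450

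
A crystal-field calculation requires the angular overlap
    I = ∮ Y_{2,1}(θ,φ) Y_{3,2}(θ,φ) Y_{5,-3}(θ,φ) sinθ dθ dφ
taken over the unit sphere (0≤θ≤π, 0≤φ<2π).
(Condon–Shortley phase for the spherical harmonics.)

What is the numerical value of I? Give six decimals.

-0.253584

Checks pass: Σm=0; 10 even; l₃=5∈[1,5].
(2·2+1)(2·3+1)(2·5+1) = 385
Δ: 0! 4! 6! / 11! → 1/2310
sum: t=0:+1/144 = 1/144
3j²(2 3 5; 0 0 0) = Δ·Π!·Σ² = 10/231  (sign -1)
sum: t=0:+1/720 = 1/720
3j²(2 3 5; 1 2 -3) = Δ·Π!·Σ² = 8/165  (sign +1)
combine: 4πI² = 385·10/231·8/165 = 80/99
take √, sign -1: I = -0.25358436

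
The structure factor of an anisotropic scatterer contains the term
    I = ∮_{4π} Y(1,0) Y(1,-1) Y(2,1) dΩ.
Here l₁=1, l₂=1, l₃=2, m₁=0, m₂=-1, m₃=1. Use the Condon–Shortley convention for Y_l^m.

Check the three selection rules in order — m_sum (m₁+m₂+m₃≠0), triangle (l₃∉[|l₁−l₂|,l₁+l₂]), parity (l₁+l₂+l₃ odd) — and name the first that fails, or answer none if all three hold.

none

azimuthal sum: 0 − 1 + 1 = 0  ✓
0 ≤ 2 ≤ 2 (triangle on l)  ✓
L = 1 + 1 + 2 = 4 (even)  ✓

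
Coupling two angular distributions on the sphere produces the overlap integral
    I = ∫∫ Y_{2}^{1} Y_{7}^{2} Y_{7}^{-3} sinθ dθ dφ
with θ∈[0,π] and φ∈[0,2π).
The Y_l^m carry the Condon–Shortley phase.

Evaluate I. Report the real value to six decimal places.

Checks pass: Σm=0; 16 even; l₃=7∈[5,9].
(2·2+1)(2·7+1)(2·7+1) = 1125
Δ: 2! 2! 12! / 17! → 1/185640
sum: t=0:+1/2419200 t=1:−1/518400 t=2:+1/2419200 = -1/907200
3j²(2 7 7; 0 0 0) = Δ·Π!·Σ² = 56/3315  (sign +1)
sum: t=0:+1/4354560 t=1:−1/1935360 = -1/3483648
3j²(2 7 7; 1 2 -3) = Δ·Π!·Σ² = 125/12376  (sign -1)
combine: 4πI² = 1125·56/3315·125/12376 = 9375/48841
take √, sign -1: I = -0.12359145

-0.123591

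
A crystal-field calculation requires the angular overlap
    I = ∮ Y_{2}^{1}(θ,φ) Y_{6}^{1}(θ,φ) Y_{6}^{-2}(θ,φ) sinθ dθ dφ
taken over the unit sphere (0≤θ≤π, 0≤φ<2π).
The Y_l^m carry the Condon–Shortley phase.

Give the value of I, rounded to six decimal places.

0.088837

Checks pass: Σm=0; 14 even; l₃=6∈[4,8].
(2·2+1)(2·6+1)(2·6+1) = 845
Δ: 2! 2! 10! / 15! → 1/90090
sum: t=0:+1/69120 t=1:−1/14400 t=2:+1/69120 = -7/172800
3j²(2 6 6; 0 0 0) = Δ·Π!·Σ² = 14/715  (sign -1)
sum: t=0:+1/60480 t=1:−1/34560 = -1/80640
3j²(2 6 6; 1 1 -2) = Δ·Π!·Σ² = 6/1001  (sign -1)
combine: 4πI² = 845·14/715·6/1001 = 12/121
take √, sign +1: I = 0.08883682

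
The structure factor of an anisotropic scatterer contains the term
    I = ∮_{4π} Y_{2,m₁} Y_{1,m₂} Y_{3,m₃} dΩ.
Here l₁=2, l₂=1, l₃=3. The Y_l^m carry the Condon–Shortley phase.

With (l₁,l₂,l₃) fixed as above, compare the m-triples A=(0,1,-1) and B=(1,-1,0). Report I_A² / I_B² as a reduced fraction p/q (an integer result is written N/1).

Same 2,1,3: normalisation and zero-m 3j drop out of the ratio.
A: Δ: 0! 4! 2! / 7! → 1/105; sum: t=0:+1/8 = 1/8; 3j²(2 1 3; 0 1 -1) = Δ·Π!·Σ² = 2/35  (sign +1)
B: Δ: 0! 4! 2! / 7! → 1/105; sum: t=0:+1/12 = 1/12; 3j²(2 1 3; 1 -1 0) = Δ·Π!·Σ² = 1/35  (sign -1)
I_A²/I_B² = (2/35)/(1/35) = 2/1

2/1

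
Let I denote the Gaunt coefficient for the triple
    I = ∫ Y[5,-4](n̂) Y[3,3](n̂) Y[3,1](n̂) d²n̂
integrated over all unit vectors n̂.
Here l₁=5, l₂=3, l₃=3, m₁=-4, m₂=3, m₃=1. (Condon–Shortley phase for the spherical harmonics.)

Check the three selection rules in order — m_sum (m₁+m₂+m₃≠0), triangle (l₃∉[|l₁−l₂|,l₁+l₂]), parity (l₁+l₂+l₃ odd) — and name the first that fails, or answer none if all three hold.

parity

Σmᵢ = 0  ✓
l₃∈[|l₁−l₂|,l₁+l₂]=[2,8], have l₃=3  ✓
Σlᵢ = 11 ⇒ odd  ✗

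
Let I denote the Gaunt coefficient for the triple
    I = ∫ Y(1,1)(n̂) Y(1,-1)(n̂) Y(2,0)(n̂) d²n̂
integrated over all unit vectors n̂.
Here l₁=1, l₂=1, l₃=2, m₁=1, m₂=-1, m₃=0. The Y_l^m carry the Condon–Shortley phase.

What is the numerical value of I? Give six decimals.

Rules hold: Σm=0, L=4 even, 0≤2≤2.
N = 3·3·5 = 45
Δ = 0!·2!·2!/5! = 1/30
Racah Σ t=0..0: t=0:+1/1 = 1/1
⇒ 3j(1 1 2; 0 0 0)² = 2/15, sgn +1
Racah Σ t=0..0: t=0:+1/4 = 1/4
⇒ 3j(1 1 2; 1 -1 0)² = 1/30, sgn +1
4πI² = N·(3j₀)²·(3jₘ)² = 1/5
I = +1·√(0.2/4π) = 0.12615663

0.126157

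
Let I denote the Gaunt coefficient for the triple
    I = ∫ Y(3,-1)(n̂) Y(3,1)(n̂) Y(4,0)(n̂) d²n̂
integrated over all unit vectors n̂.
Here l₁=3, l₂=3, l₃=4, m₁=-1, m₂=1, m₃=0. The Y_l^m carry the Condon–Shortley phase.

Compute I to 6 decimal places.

-0.025645

Rules hold: Σm=0, L=10 even, 0≤4≤6.
N = 7·7·9 = 441
Δ = 2!·4!·4!/11! = 1/34650
Racah Σ t=0..2: t=0:+1/72 t=1:−1/16 t=2:+1/72 = -5/144
⇒ 3j(3 3 4; 0 0 0)² = 2/77, sgn -1
Racah Σ t=0..2: t=0:+1/1152 t=1:−1/36 t=2:+1/32 = 5/1152
⇒ 3j(3 3 4; -1 1 0)² = 1/1386, sgn +1
4πI² = N·(3j₀)²·(3jₘ)² = 1/121
I = -1·√(0.00826446/4π) = -0.02564498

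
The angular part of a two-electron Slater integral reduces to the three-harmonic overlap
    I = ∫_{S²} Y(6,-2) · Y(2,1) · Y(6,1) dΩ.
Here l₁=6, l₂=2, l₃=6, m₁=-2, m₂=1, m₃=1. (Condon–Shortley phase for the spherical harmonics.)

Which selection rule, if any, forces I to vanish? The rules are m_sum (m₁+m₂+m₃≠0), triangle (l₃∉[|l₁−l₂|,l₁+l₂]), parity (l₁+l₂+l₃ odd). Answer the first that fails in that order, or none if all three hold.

none

azimuthal sum: -2 + 1 + 1 = 0  ✓
4 ≤ 6 ≤ 8 (triangle on l)  ✓
L = 6 + 2 + 6 = 14 (even)  ✓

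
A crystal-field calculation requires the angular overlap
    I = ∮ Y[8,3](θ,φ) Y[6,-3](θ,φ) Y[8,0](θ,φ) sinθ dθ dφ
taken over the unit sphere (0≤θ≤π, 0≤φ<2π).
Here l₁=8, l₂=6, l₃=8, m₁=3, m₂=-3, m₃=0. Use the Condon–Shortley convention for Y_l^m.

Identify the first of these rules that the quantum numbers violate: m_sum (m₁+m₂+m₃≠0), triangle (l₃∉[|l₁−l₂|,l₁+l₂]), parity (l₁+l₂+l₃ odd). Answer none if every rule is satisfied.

none

Σmᵢ = 0  ✓
l₃∈[|l₁−l₂|,l₁+l₂]=[2,14], have l₃=8  ✓
Σlᵢ = 22 ⇒ even  ✓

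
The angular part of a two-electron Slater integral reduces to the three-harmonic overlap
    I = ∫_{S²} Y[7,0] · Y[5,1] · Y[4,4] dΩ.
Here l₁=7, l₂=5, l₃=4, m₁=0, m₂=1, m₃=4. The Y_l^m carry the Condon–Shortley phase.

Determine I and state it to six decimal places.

0 + 1 + 4 = 5 ≠ 0: azimuthal integral kills it; I = 0

0.000000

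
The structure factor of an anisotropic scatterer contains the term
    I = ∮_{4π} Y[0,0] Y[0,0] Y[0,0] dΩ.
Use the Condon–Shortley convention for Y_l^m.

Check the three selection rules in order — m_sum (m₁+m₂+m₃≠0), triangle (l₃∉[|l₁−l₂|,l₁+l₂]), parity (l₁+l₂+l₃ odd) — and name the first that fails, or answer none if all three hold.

m₁+m₂+m₃ = 0 + 0 + 0 = 0  ✓
triangle: |0−0|=0 ≤ l₃=0 ≤ 0+0=0  ✓
parity: l₁+l₂+l₃ = 0 is even  ✓

none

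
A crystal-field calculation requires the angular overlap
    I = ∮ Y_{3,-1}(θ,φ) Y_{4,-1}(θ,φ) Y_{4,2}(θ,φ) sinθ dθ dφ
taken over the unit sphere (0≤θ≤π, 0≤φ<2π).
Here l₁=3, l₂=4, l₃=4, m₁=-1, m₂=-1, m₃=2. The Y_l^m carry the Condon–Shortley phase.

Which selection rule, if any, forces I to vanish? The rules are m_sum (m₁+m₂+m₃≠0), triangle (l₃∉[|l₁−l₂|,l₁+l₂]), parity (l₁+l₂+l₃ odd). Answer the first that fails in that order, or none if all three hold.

m₁+m₂+m₃ = -1 − 1 + 2 = 0  ✓
triangle: |3−4|=1 ≤ l₃=4 ≤ 3+4=7  ✓
parity: l₁+l₂+l₃ = 11 is odd  ✗

parity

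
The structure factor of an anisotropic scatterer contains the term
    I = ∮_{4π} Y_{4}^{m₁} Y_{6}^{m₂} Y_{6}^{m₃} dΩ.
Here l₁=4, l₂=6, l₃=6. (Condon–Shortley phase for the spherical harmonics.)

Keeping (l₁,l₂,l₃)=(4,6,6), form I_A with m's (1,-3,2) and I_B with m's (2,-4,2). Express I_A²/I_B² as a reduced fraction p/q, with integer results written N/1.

2535/529

Same 4,6,6: normalisation and zero-m 3j drop out of the ratio.
A: Δ: 4! 4! 8! / 17! → 1/15315300; sum: t=0:+1/103680 t=1:−1/34560 t=2:+1/120960 t=3:−1/5806080 = -13/1161216; 3j²(4 6 6; 1 -3 2) = Δ·Π!·Σ² = 65/5236  (sign -1)
B: Δ: 4! 4! 8! / 17! → 1/15315300; sum: t=0:+1/138240 t=1:−1/181440 t=2:+1/3870720 = 23/11612160; 3j²(4 6 6; 2 -4 2) = Δ·Π!·Σ² = 529/204204  (sign +1)
I_A²/I_B² = (65/5236)/(529/204204) = 2535/529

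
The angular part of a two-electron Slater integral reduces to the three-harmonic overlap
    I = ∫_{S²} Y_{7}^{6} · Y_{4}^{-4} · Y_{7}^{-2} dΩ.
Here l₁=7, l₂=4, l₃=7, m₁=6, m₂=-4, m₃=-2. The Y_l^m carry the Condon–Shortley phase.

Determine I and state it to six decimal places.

0.082491

m-sum 0 ✓  L=18 even ✓  3≤7≤11 ✓
Π(2lᵢ+1) = 15×9×15 = 2025
triangle coeff Δ(7,4,7) = 1/58198140
Σ_t [0,4]: t=0:+1/17418240 t=1:−1/622080 t=2:+1/230400 t=3:−1/622080 t=4:+1/17418240 = 1/806400
(3j)²=2268/230945 [(7 4 7; 0 0 0)], sign=-1
Σ_t [0,0]: t=0:+1/209018880 = 1/209018880
(3j)²=25/5814 [(7 4 7; 6 -4 -2)], sign=-1
⇒ 4πI² = 1275750/14919047
I = (+1)√(1275750/14919047/(4π)) = 0.08249114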